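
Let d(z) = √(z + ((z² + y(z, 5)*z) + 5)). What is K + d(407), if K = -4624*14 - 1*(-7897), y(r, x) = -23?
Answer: -56839 + 10*√1567 ≈ -56443.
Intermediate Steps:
K = -56839 (K = -64736 + 7897 = -56839)
d(z) = √(5 + z² - 22*z) (d(z) = √(z + ((z² - 23*z) + 5)) = √(z + (5 + z² - 23*z)) = √(5 + z² - 22*z))
K + d(407) = -56839 + √(5 + 407² - 22*407) = -56839 + √(5 + 165649 - 8954) = -56839 + √156700 = -56839 + 10*√1567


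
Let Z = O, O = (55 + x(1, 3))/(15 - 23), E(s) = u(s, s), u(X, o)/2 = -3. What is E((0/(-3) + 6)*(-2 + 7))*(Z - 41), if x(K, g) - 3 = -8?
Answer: 567/2 ≈ 283.50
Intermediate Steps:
u(X, o) = -6 (u(X, o) = 2*(-3) = -6)
E(s) = -6
x(K, g) = -5 (x(K, g) = 3 - 8 = -5)
O = -25/4 (O = (55 - 5)/(15 - 23) = 50/(-8) = 50*(-⅛) = -25/4 ≈ -6.2500)
Z = -25/4 ≈ -6.2500
E((0/(-3) + 6)*(-2 + 7))*(Z - 41) = -6*(-25/4 - 41) = -6*(-189/4) = 567/2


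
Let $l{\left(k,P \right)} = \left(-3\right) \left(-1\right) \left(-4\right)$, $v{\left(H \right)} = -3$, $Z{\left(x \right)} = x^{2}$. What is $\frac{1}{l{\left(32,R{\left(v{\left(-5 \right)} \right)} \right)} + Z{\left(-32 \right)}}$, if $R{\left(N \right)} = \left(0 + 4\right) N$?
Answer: $\frac{1}{1012} \approx 0.00098814$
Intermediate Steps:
$R{\left(N \right)} = 4 N$
$l{\left(k,P \right)} = -12$ ($l{\left(k,P \right)} = 3 \left(-4\right) = -12$)
$\frac{1}{l{\left(32,R{\left(v{\left(-5 \right)} \right)} \right)} + Z{\left(-32 \right)}} = \frac{1}{-12 + \left(-32\right)^{2}} = \frac{1}{-12 + 1024} = \frac{1}{1012}$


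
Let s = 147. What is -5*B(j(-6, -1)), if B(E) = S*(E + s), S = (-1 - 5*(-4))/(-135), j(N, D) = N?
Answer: 893/9 ≈ 99.222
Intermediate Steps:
S = -19/135 (S = (-1 + 20)*(-1/135) = 19*(-1/135) = -19/135 ≈ -0.14074)
B(E) = -931/45 - 19*E/135 (B(E) = -19*(E + 147)/135 = -19*(147 + E)/135 = -931/45 - 19*E/135)
-5*B(j(-6, -1)) = -5*(-931/45 - 19/135*(-6)) = -5*(-931/45 + 38/45) = -5*(-893/45) = 893/9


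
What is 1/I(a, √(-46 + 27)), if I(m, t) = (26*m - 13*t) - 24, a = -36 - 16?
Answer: I/(-1376*I + 13*√19) ≈ -0.00072551 + 2.9878e-5*I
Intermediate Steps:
a = -52
I(m, t) = -24 - 13*t + 26*m (I(m, t) = (-13*t + 26*m) - 24 = -24 - 13*t + 26*m)
1/I(a, √(-46 + 27)) = 1/(-24 - 13*√(-46 + 27) + 26*(-52)) = 1/(-24 - 13*I*√19 - 1352) = 1/(-1376 - 13*I*√19)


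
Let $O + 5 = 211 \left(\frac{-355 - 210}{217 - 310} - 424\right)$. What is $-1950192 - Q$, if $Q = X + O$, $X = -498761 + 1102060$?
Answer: $- \frac{229273261}{93} \approx -2.4653 \cdot 10^{6}$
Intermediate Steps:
$X = 603299$
$O = - \frac{8201402}{93}$ ($O = -5 + 211 \left(\frac{-355 - 210}{217 - 310} - 424\right) = -5 + 211 \left(- \frac{565}{-93} - 424\right) = -5 + 211 \left(\left(-565\right) \left(- \frac{1}{93}\right) - 424\right) = -5 + 211 \left(\frac{565}{93} - 424\right) = -5 + 211 \left(- \frac{38867}{93}\right) = -5 - \frac{8200937}{93} = - \frac{8201402}{93} \approx -88187.0$)
$Q = \frac{47905405}{93}$ ($Q = 603299 - \frac{8201402}{93} = \frac{47905405}{93} \approx 5.1511 \cdot 10^{5}$)
$-1950192 - Q = -1950192 - \frac{47905405}{93} = - \frac{229273261}{93}$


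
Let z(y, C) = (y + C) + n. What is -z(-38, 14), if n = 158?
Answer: -134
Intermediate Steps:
z(y, C) = 158 + C + y (z(y, C) = (y + C) + 158 = (C + y) + 158 = 158 + C + y)
-z(-38, 14) = -(158 + 14 - 38) = -1*134 = -134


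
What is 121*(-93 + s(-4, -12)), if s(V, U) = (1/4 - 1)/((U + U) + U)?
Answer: -540023/48 ≈ -11250.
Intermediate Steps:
s(V, U) = -1/(4*U) (s(V, U) = (¼ - 1)/(2*U + U) = -3*1/(3*U)/4 = -1/(4*U))
121*(-93 + s(-4, -12)) = 121*(-93 - ¼/(-12)) = 121*(-93 - ¼*(-1/12)) = 121*(-93 + 1/48) = 121*(-4463/48) = -540023/48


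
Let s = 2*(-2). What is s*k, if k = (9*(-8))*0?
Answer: 0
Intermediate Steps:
s = -4
k = 0 (k = -72*0 = 0)
s*k = -4*0 = 0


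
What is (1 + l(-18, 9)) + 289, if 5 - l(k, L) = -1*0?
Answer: 295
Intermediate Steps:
l(k, L) = 5 (l(k, L) = 5 - (-1)*0 = 5 - 1*0 = 5 + 0 = 5)
(1 + l(-18, 9)) + 289 = (1 + 5) + 289 = 6 + 289 = 295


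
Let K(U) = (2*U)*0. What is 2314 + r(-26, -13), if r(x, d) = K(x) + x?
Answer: 2288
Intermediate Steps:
K(U) = 0
r(x, d) = x (r(x, d) = 0 + x = x)
2314 + r(-26, -13) = 2314 - 26 = 2288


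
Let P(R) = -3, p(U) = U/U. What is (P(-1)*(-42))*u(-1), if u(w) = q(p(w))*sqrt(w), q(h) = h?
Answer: 126*I ≈ 126.0*I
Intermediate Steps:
p(U) = 1
u(w) = sqrt(w) (u(w) = 1*sqrt(w) = sqrt(w))
(P(-1)*(-42))*u(-1) = (-3*(-42))*sqrt(-1) = 126*I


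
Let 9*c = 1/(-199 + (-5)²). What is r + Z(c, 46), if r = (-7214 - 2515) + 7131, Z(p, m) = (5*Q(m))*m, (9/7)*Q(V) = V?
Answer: 50678/9 ≈ 5630.9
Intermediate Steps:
Q(V) = 7*V/9
c = -1/1566 (c = 1/(9*(-199 + (-5)²)) = 1/(9*(-199 + 25)) = (⅑)/(-174) = (⅑)*(-1/174) = -1/1566 ≈ -0.00063857)
Z(p, m) = 35*m²/9 (Z(p, m) = (5*(7*m/9))*m = (35*m/9)*m = 35*m²/9)
r = -2598 (r = -9729 + 7131 = -2598)
r + Z(c, 46) = -2598 + (35/9)*46² = -2598 + (35/9)*2116 = -2598 + 74060/9 = 50678/9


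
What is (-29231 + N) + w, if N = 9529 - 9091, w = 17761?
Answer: -11032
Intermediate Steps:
N = 438
(-29231 + N) + w = (-29231 + 438) + 17761 = -28793 + 17761 = -11032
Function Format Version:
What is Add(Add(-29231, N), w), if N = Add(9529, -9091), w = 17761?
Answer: -11032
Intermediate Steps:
N = 438
Add(Add(-29231, N), w) = Add(Add(-29231, 438), 17761) = Add(-28793, 17761) = -11032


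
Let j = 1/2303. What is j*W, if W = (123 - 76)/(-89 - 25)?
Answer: -1/5586 ≈ -0.00017902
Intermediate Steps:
j = 1/2303 ≈ 0.00043422
W = -47/114 (W = 47/(-114) = 47*(-1/114) = -47/114 ≈ -0.41228)
j*W = (1/2303)*(-47/114) = -1/5586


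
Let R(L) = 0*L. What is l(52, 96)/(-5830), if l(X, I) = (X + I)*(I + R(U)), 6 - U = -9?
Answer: -7104/2915 ≈ -2.4370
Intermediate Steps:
U = 15 (U = 6 - 1*(-9) = 6 + 9 = 15)
R(L) = 0
l(X, I) = I*(I + X) (l(X, I) = (X + I)*(I + 0) = (I + X)*I = I*(I + X))
l(52, 96)/(-5830) = (96*(96 + 52))/(-5830) = (96*148)*(-1/5830) = 14208*(-1/5830) = -7104/2915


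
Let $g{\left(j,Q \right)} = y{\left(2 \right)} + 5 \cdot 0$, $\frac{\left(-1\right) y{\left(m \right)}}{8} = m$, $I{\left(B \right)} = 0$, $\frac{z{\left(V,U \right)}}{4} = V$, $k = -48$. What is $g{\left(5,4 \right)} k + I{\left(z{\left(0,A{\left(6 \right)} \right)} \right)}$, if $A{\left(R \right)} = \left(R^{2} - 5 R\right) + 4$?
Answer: $768$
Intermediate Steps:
$A{\left(R \right)} = 4 + R^{2} - 5 R$
$z{\left(V,U \right)} = 4 V$
$y{\left(m \right)} = - 8 m$
$g{\left(j,Q \right)} = -16$ ($g{\left(j,Q \right)} = \left(-8\right) 2 + 5 \cdot 0 = -16 + 0 = -16$)
$g{\left(5,4 \right)} k + I{\left(z{\left(0,A{\left(6 \right)} \right)} \right)} = \left(-16\right) \left(-48\right) + 0 = 768 + 0 = 768$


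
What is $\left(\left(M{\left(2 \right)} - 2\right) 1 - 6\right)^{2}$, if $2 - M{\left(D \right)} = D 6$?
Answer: $324$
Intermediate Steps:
$M{\left(D \right)} = 2 - 6 D$ ($M{\left(D \right)} = 2 - D 6 = 2 - 6 D$)
$\left(\left(M{\left(2 \right)} - 2\right) 1 - 6\right)^{2} = \left(\left(\left(2 - 12\right) - 2\right) 1 - 6\right)^{2} = \left(\left(-10 - 2\right) 1 - 6\right)^{2} = \left(\left(-12\right) 1 - 6\right)^{2} = \left(-12 - 6\right)^{2} = \left(-18\right)^{2} = 324$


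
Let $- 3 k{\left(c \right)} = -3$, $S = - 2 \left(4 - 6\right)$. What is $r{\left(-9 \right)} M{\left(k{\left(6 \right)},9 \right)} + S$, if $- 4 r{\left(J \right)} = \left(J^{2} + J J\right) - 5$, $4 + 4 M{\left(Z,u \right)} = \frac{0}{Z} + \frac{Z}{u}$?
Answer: $\frac{6071}{144} \approx 42.16$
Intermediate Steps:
$S = 4$ ($S = \left(-2\right) \left(-2\right) = 4$)
$k{\left(c \right)} = 1$ ($k{\left(c \right)} = \left(- \frac{1}{3}\right) \left(-3\right) = 1$)
$M{\left(Z,u \right)} = -1 + \frac{Z}{4 u}$ ($M{\left(Z,u \right)} = -1 + \frac{\frac{0}{Z} + \frac{Z}{u}}{4} = -1 + \frac{0 + \frac{Z}{u}}{4} = -1 + \frac{Z \frac{1}{u}}{4} = -1 + \frac{Z}{4 u}$)
$r{\left(J \right)} = \frac{5}{4} - \frac{J^{2}}{2}$ ($r{\left(J \right)} = - \frac{\left(J^{2} + J J\right) - 5}{4} = - \frac{\left(J^{2} + J^{2}\right) - 5}{4} = - \frac{2 J^{2} - 5}{4} = - \frac{-5 + 2 J^{2}}{4} = \frac{5}{4} - \frac{J^{2}}{2}$)
$r{\left(-9 \right)} M{\left(k{\left(6 \right)},9 \right)} + S = \left(\frac{5}{4} - \frac{\left(-9\right)^{2}}{2}\right) \frac{\left(-1\right) 9 + \frac{1}{4} \cdot 1}{9} + 4 = \left(\frac{5}{4} - \frac{81}{2}\right) \frac{-9 + \frac{1}{4}}{9} + 4 = \left(\frac{5}{4} - \frac{81}{2}\right) \frac{1}{9} \left(- \frac{35}{4}\right) + 4 = \left(- \frac{157}{4}\right) \left(- \frac{35}{36}\right) + 4 = \frac{5495}{144} + 4 = \frac{6071}{144}$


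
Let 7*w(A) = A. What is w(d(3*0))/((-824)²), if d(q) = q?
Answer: 0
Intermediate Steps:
w(A) = A/7
w(d(3*0))/((-824)²) = ((3*0)/7)/((-824)²) = ((⅐)*0)/678976 = 0*(1/678976) = 0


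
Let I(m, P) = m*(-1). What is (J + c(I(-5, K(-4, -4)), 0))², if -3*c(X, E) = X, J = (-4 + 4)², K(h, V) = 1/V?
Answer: 25/9 ≈ 2.7778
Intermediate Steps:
I(m, P) = -m
J = 0 (J = 0² = 0)
c(X, E) = -X/3
(J + c(I(-5, K(-4, -4)), 0))² = (0 - (-1)*(-5)/3)² = (0 - ⅓*5)² = (0 - 5/3)² = (-5/3)² = 25/9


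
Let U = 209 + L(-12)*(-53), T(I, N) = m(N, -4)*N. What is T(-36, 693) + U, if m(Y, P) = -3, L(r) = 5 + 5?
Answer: -2400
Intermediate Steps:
L(r) = 10
T(I, N) = -3*N
U = -321 (U = 209 + 10*(-53) = 209 - 530 = -321)
T(-36, 693) + U = -3*693 - 321 = -2079 - 321 = -2400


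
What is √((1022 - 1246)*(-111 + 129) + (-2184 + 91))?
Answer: 35*I*√5 ≈ 78.262*I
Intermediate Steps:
√((1022 - 1246)*(-111 + 129) + (-2184 + 91)) = √(-224*18 - 2093) = √(-4032 - 2093) = √(-6125) = 35*I*√5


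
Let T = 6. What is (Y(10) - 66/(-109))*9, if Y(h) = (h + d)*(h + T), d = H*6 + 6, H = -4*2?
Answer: -501678/109 ≈ -4602.5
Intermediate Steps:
H = -8
d = -42 (d = -8*6 + 6 = -48 + 6 = -42)
Y(h) = (-42 + h)*(6 + h) (Y(h) = (h - 42)*(h + 6) = (-42 + h)*(6 + h))
(Y(10) - 66/(-109))*9 = ((-252 + 10**2 - 36*10) - 66/(-109))*9 = ((-252 + 100 - 360) - 66*(-1/109))*9 = (-512 + 66/109)*9 = -55742/109*9 = -501678/109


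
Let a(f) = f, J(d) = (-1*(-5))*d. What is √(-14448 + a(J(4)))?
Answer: 2*I*√3607 ≈ 120.12*I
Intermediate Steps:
J(d) = 5*d
√(-14448 + a(J(4))) = √(-14448 + 5*4) = √(-14448 + 20) = √(-14428) = 2*I*√3607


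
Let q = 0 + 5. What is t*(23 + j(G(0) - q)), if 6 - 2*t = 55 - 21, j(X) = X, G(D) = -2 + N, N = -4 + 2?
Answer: -196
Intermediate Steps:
q = 5
N = -2
G(D) = -4 (G(D) = -2 - 2 = -4)
t = -14 (t = 3 - (55 - 21)/2 = 3 - 1/2*34 = 3 - 17 = -14)
t*(23 + j(G(0) - q)) = -14*(23 + (-4 - 1*5)) = -14*(23 + (-4 - 5)) = -14*(23 - 9) = -14*14 = -196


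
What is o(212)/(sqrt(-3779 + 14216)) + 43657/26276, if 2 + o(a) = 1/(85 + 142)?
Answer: 43657/26276 - 151*sqrt(213)/112819 ≈ 1.6419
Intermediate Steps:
o(a) = -453/227 (o(a) = -2 + 1/(85 + 142) = -2 + 1/227 = -453/227)
o(212)/(sqrt(-3779 + 14216)) + 43657/26276 = -453/(227*sqrt(-3779 + 14216)) + 43657/26276 = -453*sqrt(213)/1491/227 + 43657*(1/26276) = -453*sqrt(213)/1491/227 + 43657/26276 = -151*sqrt(213)/112819 + 43657/26276 = 43657/26276 - 151*sqrt(213)/112819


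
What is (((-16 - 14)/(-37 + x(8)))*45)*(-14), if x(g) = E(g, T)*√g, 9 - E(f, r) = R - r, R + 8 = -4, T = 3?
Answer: 699300/3239 + 907200*√2/3239 ≈ 612.00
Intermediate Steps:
R = -12 (R = -8 - 4 = -12)
E(f, r) = 21 + r (E(f, r) = 9 - (-12 - r) = 9 + (12 + r) = 21 + r)
x(g) = 24*√g (x(g) = (21 + 3)*√g = 24*√g)
(((-16 - 14)/(-37 + x(8)))*45)*(-14) = (((-16 - 14)/(-37 + 24*√8))*45)*(-14) = (-30/(-37 + 24*(2*√2))*45)*(-14) = (-30/(-37 + 48*√2)*45)*(-14) = -1350/(-37 + 48*√2)*(-14) = 18900/(-37 + 48*√2)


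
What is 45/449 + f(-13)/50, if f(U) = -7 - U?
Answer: 2472/11225 ≈ 0.22022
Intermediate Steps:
45/449 + f(-13)/50 = 45/449 + (-7 - 1*(-13))/50 = 45*(1/449) + (-7 + 13)*(1/50) = 45/449 + 6*(1/50) = 45/449 + 3/25 = 2472/11225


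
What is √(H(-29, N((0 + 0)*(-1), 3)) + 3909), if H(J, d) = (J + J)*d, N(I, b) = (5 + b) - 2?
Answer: √3561 ≈ 59.674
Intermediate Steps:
N(I, b) = 3 + b
H(J, d) = 2*J*d (H(J, d) = (2*J)*d = 2*J*d)
√(H(-29, N((0 + 0)*(-1), 3)) + 3909) = √(2*(-29)*(3 + 3) + 3909) = √(2*(-29)*6 + 3909) = √(-348 + 3909) = √3561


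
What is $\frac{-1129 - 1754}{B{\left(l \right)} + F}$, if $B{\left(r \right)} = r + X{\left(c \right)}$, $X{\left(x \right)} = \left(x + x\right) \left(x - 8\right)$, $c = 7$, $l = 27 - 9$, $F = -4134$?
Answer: $\frac{2883}{4130} \approx 0.69806$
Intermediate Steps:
$l = 18$
$X{\left(x \right)} = 2 x \left(-8 + x\right)$
$B{\left(r \right)} = -14 + r$ ($B{\left(r \right)} = r + 2 \cdot 7 \left(-8 + 7\right) = r + 2 \cdot 7 \left(-1\right) = r - 14 = -14 + r$)
$\frac{-1129 - 1754}{B{\left(l \right)} + F} = \frac{-1129 - 1754}{\left(-14 + 18\right) - 4134} = - \frac{2883}{4 - 4134} = - \frac{2883}{-4130} = \left(-2883\right) \left(- \frac{1}{4130}\right) = \frac{2883}{4130}$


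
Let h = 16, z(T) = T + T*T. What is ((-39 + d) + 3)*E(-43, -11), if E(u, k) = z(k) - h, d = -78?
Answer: -10716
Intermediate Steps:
z(T) = T + T**2
E(u, k) = -16 + k*(1 + k) (E(u, k) = k*(1 + k) - 1*16 = k*(1 + k) - 16 = -16 + k*(1 + k))
((-39 + d) + 3)*E(-43, -11) = ((-39 - 78) + 3)*(-16 - 11*(1 - 11)) = (-117 + 3)*(-16 - 11*(-10)) = -114*(-16 + 110) = -114*94 = -10716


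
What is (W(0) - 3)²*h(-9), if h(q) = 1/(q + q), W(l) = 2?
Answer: -1/18 ≈ -0.055556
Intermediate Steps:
h(q) = 1/(2*q)
(W(0) - 3)²*h(-9) = (2 - 3)²*((½)/(-9)) = (-1)²*((½)*(-⅑)) = 1*(-1/18) = -1/18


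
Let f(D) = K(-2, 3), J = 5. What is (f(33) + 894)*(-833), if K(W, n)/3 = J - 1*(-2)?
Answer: -762195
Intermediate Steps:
K(W, n) = 21 (K(W, n) = 3*(5 - 1*(-2)) = 3*(5 + 2) = 3*7 = 21)
f(D) = 21
(f(33) + 894)*(-833) = (21 + 894)*(-833) = 915*(-833) = -762195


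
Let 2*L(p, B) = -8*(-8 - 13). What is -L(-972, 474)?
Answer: -84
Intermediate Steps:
L(p, B) = 84 (L(p, B) = (-8*(-8 - 13))/2 = (-8*(-21))/2 = (½)*168 = 84)
-L(-972, 474) = -1*84 = -84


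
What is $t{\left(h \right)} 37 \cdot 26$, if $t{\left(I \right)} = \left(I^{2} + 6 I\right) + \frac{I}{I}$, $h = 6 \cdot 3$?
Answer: $416546$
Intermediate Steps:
$h = 18$
$t{\left(I \right)} = 1 + I^{2} + 6 I$ ($t{\left(I \right)} = \left(I^{2} + 6 I\right) + 1 = 1 + I^{2} + 6 I$)
$t{\left(h \right)} 37 \cdot 26 = \left(1 + 18^{2} + 6 \cdot 18\right) 37 \cdot 26 = \left(1 + 324 + 108\right) 37 \cdot 26 = 433 \cdot 37 \cdot 26 = 16021 \cdot 26 = 416546$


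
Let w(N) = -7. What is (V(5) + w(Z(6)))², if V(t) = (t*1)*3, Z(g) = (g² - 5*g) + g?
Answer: 64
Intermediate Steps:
Z(g) = g² - 4*g
V(t) = 3*t (V(t) = t*3 = 3*t)
(V(5) + w(Z(6)))² = (3*5 - 7)² = (15 - 7)² = 8² = 64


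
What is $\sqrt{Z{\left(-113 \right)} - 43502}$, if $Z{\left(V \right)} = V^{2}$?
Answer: $i \sqrt{30733} \approx 175.31 i$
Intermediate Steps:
$\sqrt{Z{\left(-113 \right)} - 43502} = \sqrt{\left(-113\right)^{2} - 43502} = \sqrt{12769 - 43502} = \sqrt{-30733} = i \sqrt{30733}$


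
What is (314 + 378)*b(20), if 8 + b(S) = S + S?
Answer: 22144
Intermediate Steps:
b(S) = -8 + 2*S (b(S) = -8 + (S + S) = -8 + 2*S)
(314 + 378)*b(20) = (314 + 378)*(-8 + 2*20) = 692*(-8 + 40) = 692*32 = 22144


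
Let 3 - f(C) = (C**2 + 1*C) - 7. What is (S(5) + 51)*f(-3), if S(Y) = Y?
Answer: 224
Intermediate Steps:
f(C) = 10 - C - C**2 (f(C) = 3 - ((C**2 + 1*C) - 7) = 3 - ((C**2 + C) - 7) = 3 - ((C + C**2) - 7) = 3 - (-7 + C + C**2) = 3 + (7 - C - C**2) = 10 - C - C**2)
(S(5) + 51)*f(-3) = (5 + 51)*(10 - 1*(-3) - 1*(-3)**2) = 56*(10 + 3 - 1*9) = 56*(10 + 3 - 9) = 56*4 = 224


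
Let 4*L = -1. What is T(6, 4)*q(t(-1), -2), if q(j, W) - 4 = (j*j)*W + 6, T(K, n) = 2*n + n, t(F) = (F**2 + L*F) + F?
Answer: 237/2 ≈ 118.50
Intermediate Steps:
L = -1/4 (L = (1/4)*(-1) = -1/4 ≈ -0.25000)
t(F) = F**2 + 3*F/4 (t(F) = (F**2 - F/4) + F = F**2 + 3*F/4)
T(K, n) = 3*n
q(j, W) = 10 + W*j**2 (q(j, W) = 4 + ((j*j)*W + 6) = 4 + (j**2*W + 6) = 4 + (W*j**2 + 6) = 4 + (6 + W*j**2) = 10 + W*j**2)
T(6, 4)*q(t(-1), -2) = (3*4)*(10 - 2*(3 + 4*(-1))**2/16) = 12*(10 - 2*(3 - 4)**2/16) = 12*(10 - 2*((1/4)*(-1)*(-1))**2) = 12*(10 - 2*(1/4)**2) = 12*(10 - 2*1/16) = 12*(10 - 1/8) = 12*(79/8) = 237/2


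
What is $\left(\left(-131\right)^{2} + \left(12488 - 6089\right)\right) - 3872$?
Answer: $19688$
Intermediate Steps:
$\left(\left(-131\right)^{2} + \left(12488 - 6089\right)\right) - 3872 = \left(17161 + \left(12488 - 6089\right)\right) - 3872 = \left(17161 + 6399\right) - 3872 = 23560 - 3872 = 19688$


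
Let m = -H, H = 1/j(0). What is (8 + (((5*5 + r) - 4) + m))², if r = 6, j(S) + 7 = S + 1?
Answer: 44521/36 ≈ 1236.7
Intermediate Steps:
j(S) = -6 + S (j(S) = -7 + (S + 1) = -7 + (1 + S) = -6 + S)
H = -⅙ (H = 1/(-6 + 0) = 1/(-6) = -⅙ ≈ -0.16667)
m = ⅙ (m = -1*(-⅙) = ⅙ ≈ 0.16667)
(8 + (((5*5 + r) - 4) + m))² = (8 + (((5*5 + 6) - 4) + ⅙))² = (8 + (((25 + 6) - 4) + ⅙))² = (8 + ((31 - 4) + ⅙))² = (8 + (27 + ⅙))² = (8 + 163/6)² = (211/6)² = 44521/36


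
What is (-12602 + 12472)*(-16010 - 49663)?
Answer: 8537490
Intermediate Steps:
(-12602 + 12472)*(-16010 - 49663) = -130*(-65673) = 8537490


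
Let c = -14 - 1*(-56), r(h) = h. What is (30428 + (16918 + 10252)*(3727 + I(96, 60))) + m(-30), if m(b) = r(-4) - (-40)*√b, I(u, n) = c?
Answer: 102434154 + 40*I*√30 ≈ 1.0243e+8 + 219.09*I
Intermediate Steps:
c = 42 (c = -14 + 56 = 42)
I(u, n) = 42
m(b) = -4 + 40*√b (m(b) = -4 - (-40)*√b = -4 + 40*√b)
(30428 + (16918 + 10252)*(3727 + I(96, 60))) + m(-30) = (30428 + (16918 + 10252)*(3727 + 42)) + (-4 + 40*√(-30)) = (30428 + 27170*3769) + (-4 + 40*(I*√30)) = (30428 + 102403730) + (-4 + 40*I*√30) = 102434158 + (-4 + 40*I*√30) = 102434154 + 40*I*√30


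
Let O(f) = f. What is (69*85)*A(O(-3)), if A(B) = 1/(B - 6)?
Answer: -1955/3 ≈ -651.67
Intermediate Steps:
A(B) = 1/(-6 + B)
(69*85)*A(O(-3)) = (69*85)/(-6 - 3) = 5865/(-9) = 5865*(-⅑) = -1955/3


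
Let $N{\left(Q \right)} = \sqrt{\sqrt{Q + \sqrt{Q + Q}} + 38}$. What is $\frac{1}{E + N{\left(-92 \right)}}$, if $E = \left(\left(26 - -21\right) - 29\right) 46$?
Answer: $\frac{1}{828 + \sqrt{38 + \sqrt{-92 + 2 i \sqrt{46}}}} \approx 0.0011987 - 1.1 \cdot 10^{-6} i$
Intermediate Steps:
$E = 828$ ($E = \left(\left(26 + 21\right) - 29\right) 46 = \left(47 - 29\right) 46 = 18 \cdot 46 = 828$)
$N{\left(Q \right)} = \sqrt{38 + \sqrt{Q + \sqrt{2} \sqrt{Q}}}$ ($N{\left(Q \right)} = \sqrt{\sqrt{Q + \sqrt{2 Q}} + 38} = \sqrt{\sqrt{Q + \sqrt{2} \sqrt{Q}} + 38} = \sqrt{38 + \sqrt{Q + \sqrt{2} \sqrt{Q}}}$)
$\frac{1}{E + N{\left(-92 \right)}} = \frac{1}{828 + \sqrt{38 + \sqrt{-92 + \sqrt{2} \sqrt{-92}}}} = \frac{1}{828 + \sqrt{38 + \sqrt{-92 + \sqrt{2} \cdot 2 i \sqrt{23}}}} = \frac{1}{828 + \sqrt{38 + \sqrt{-92 + 2 i \sqrt{46}}}}$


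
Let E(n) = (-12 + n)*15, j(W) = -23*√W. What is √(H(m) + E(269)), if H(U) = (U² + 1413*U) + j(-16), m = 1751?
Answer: √(5544019 - 92*I) ≈ 2354.6 - 0.02*I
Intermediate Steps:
E(n) = -180 + 15*n
H(U) = U² - 92*I + 1413*U (H(U) = (U² + 1413*U) - 92*I = U² - 92*I + 1413*U)
√(H(m) + E(269)) = √((1751² - 92*I + 1413*1751) + (-180 + 15*269)) = √((3066001 - 92*I + 2474163) + (-180 + 4035)) = √((5540164 - 92*I) + 3855) = √(5544019 - 92*I)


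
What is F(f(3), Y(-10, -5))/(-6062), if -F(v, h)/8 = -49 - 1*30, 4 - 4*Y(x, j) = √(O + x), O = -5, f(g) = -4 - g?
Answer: -316/3031 ≈ -0.10426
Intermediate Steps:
Y(x, j) = 1 - √(-5 + x)/4
F(v, h) = 632 (F(v, h) = -8*(-49 - 1*30) = -8*(-49 - 30) = -8*(-79) = 632)
F(f(3), Y(-10, -5))/(-6062) = 632/(-6062) = 632*(-1/6062) = -316/3031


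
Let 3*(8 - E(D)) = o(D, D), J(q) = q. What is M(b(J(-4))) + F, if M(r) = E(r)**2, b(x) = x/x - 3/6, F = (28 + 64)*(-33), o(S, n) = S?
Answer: -107087/36 ≈ -2974.6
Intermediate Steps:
F = -3036 (F = 92*(-33) = -3036)
E(D) = 8 - D/3
b(x) = 1/2 (b(x) = 1 - 3*1/6 = 1 - 1/2 = 1/2)
M(r) = (8 - r/3)**2
M(b(J(-4))) + F = (-24 + 1/2)**2/9 - 3036 = (-47/2)**2/9 - 3036 = (1/9)*(2209/4) - 3036 = 2209/36 - 3036 = -107087/36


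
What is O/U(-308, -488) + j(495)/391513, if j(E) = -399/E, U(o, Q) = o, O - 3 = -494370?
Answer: 2903266605341/1808790060 ≈ 1605.1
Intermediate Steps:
O = -494367 (O = 3 - 494370 = -494367)
O/U(-308, -488) + j(495)/391513 = -494367/(-308) - 399/495/391513 = -494367*(-1/308) - 399*1/495*(1/391513) = 494367/308 - 133/165*1/391513 = 494367/308 - 133/64599645 = 2903266605341/1808790060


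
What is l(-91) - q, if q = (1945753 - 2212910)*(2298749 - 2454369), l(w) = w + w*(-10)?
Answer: -41574971521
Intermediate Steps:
l(w) = -9*w (l(w) = w - 10*w = -9*w)
q = 41574972340 (q = -267157*(-155620) = 41574972340)
l(-91) - q = -9*(-91) - 1*41574972340 = 819 - 41574972340 = -41574971521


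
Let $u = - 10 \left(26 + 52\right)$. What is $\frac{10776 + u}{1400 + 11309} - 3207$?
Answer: $- \frac{40747767}{12709} \approx -3206.2$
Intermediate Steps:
$u = -780$ ($u = \left(-10\right) 78 = -780$)
$\frac{10776 + u}{1400 + 11309} - 3207 = \frac{10776 - 780}{1400 + 11309} - 3207 = \frac{9996}{12709} - 3207 = - \frac{40747767}{12709}$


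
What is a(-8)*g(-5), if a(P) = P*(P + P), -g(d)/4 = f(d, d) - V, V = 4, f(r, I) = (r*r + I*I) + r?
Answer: -20992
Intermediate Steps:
f(r, I) = r + I² + r² (f(r, I) = (r² + I²) + r = (I² + r²) + r = r + I² + r²)
g(d) = 16 - 8*d² - 4*d (g(d) = -4*((d + d² + d²) - 1*4) = -4*((d + 2*d²) - 4) = -4*(-4 + d + 2*d²) = 16 - 8*d² - 4*d)
a(P) = 2*P² (a(P) = P*(2*P) = 2*P²)
a(-8)*g(-5) = (2*(-8)²)*(16 - 8*(-5)² - 4*(-5)) = (2*64)*(16 - 8*25 + 20) = 128*(16 - 200 + 20) = 128*(-164) = -20992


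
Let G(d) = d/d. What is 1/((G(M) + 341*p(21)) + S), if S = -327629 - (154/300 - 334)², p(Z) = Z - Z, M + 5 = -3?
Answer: -22500/9873930529 ≈ -2.2787e-6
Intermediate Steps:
M = -8 (M = -5 - 3 = -8)
G(d) = 1
p(Z) = 0
S = -9873953029/22500 (S = -327629 - (154*(1/300) - 334)² = -327629 - (77/150 - 334)² = -327629 - (-50023/150)² = -327629 - 1*2502300529/22500 = -327629 - 2502300529/22500 = -9873953029/22500 ≈ -4.3884e+5)
1/((G(M) + 341*p(21)) + S) = 1/((1 + 341*0) - 9873953029/22500) = 1/((1 + 0) - 9873953029/22500) = 1/(1 - 9873953029/22500) = 1/(-9873930529/22500) = -22500/9873930529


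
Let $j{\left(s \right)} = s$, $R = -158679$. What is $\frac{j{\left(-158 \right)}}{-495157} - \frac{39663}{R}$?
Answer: $\frac{728314199}{2910037689} \approx 0.25028$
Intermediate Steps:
$\frac{j{\left(-158 \right)}}{-495157} - \frac{39663}{R} = - \frac{158}{-495157} - \frac{39663}{-158679} = \left(-158\right) \left(- \frac{1}{495157}\right) - - \frac{1469}{5877} = \frac{158}{495157} + \frac{1469}{5877} = \frac{728314199}{2910037689}$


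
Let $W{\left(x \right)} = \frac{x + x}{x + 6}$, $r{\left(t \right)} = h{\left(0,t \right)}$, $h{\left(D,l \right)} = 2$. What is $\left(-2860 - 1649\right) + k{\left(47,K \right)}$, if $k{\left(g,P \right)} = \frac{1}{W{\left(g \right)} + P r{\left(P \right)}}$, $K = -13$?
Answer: $- \frac{5789609}{1284} \approx -4509.0$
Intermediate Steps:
$r{\left(t \right)} = 2$
$W{\left(x \right)} = \frac{2 x}{6 + x}$
$k{\left(g,P \right)} = \frac{1}{2 P + \frac{2 g}{6 + g}}$ ($k{\left(g,P \right)} = \frac{1}{\frac{2 g}{6 + g} + P 2} = \frac{1}{\frac{2 g}{6 + g} + 2 P} = \frac{1}{2 P + \frac{2 g}{6 + g}}$)
$\left(-2860 - 1649\right) + k{\left(47,K \right)} = \left(-2860 - 1649\right) + \frac{3 + \frac{1}{2} \cdot 47}{47 - 13 \left(6 + 47\right)} = -4509 + \frac{3 + \frac{47}{2}}{47 - 689} = -4509 + \frac{1}{47 - 689} \cdot \frac{53}{2} = -4509 + \frac{1}{-642} \cdot \frac{53}{2} = -4509 - \frac{53}{1284} = - \frac{5789609}{1284}$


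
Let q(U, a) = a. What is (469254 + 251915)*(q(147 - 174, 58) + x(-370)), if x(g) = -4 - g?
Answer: 305775656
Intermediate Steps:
(469254 + 251915)*(q(147 - 174, 58) + x(-370)) = (469254 + 251915)*(58 + (-4 - 1*(-370))) = 721169*(58 + (-4 + 370)) = 721169*(58 + 366) = 721169*424 = 305775656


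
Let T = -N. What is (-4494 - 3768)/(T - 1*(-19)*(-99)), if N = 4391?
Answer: 4131/3136 ≈ 1.3173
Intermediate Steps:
T = -4391 (T = -1*4391 = -4391)
(-4494 - 3768)/(T - 1*(-19)*(-99)) = (-4494 - 3768)/(-4391 - 1*(-19)*(-99)) = -8262/(-4391 + 19*(-99)) = -8262/(-4391 - 1881) = -8262/(-6272) = -8262*(-1/6272) = 4131/3136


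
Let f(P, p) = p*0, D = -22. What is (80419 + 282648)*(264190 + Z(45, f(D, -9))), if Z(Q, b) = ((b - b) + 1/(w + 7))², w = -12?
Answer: 2397967131317/25 ≈ 9.5919e+10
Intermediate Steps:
f(P, p) = 0
Z(Q, b) = 1/25 (Z(Q, b) = ((b - b) + 1/(-12 + 7))² = (0 + 1/(-5))² = (0 - ⅕)² = (-⅕)² = 1/25)
(80419 + 282648)*(264190 + Z(45, f(D, -9))) = (80419 + 282648)*(264190 + 1/25) = 363067*(6604751/25) = 2397967131317/25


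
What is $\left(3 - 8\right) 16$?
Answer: $-80$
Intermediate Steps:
$\left(3 - 8\right) 16 = \left(-5\right) 16 = -80$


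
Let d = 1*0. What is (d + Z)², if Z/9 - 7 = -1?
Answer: 2916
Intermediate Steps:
Z = 54 (Z = 63 + 9*(-1) = 63 - 9 = 54)
d = 0
(d + Z)² = (0 + 54)² = 54² = 2916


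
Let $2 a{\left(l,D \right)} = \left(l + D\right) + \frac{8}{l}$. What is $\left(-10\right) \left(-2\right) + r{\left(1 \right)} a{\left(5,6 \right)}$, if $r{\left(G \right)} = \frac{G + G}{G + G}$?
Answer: $\frac{263}{10} \approx 26.3$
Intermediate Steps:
$a{\left(l,D \right)} = \frac{D}{2} + \frac{l}{2} + \frac{4}{l}$ ($a{\left(l,D \right)} = \frac{\left(l + D\right) + \frac{8}{l}}{2} = \frac{\left(D + l\right) + \frac{8}{l}}{2} = \frac{D + l + \frac{8}{l}}{2} = \frac{D}{2} + \frac{l}{2} + \frac{4}{l}$)
$r{\left(G \right)} = 1$ ($r{\left(G \right)} = \frac{2 G}{2 G} = 2 G \frac{1}{2 G} = 1$)
$\left(-10\right) \left(-2\right) + r{\left(1 \right)} a{\left(5,6 \right)} = \left(-10\right) \left(-2\right) + 1 \frac{8 + 5 \left(6 + 5\right)}{2 \cdot 5} = 20 + 1 \cdot \frac{1}{2} \cdot \frac{1}{5} \left(8 + 5 \cdot 11\right) = 20 + 1 \cdot \frac{1}{2} \cdot \frac{1}{5} \left(8 + 55\right) = 20 + 1 \cdot \frac{1}{2} \cdot \frac{1}{5} \cdot 63 = 20 + 1 \cdot \frac{63}{10} = 20 + \frac{63}{10} = \frac{263}{10}$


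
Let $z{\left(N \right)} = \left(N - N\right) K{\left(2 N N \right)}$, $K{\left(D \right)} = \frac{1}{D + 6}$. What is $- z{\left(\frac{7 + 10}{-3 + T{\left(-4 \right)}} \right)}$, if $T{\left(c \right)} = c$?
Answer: $0$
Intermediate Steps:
$K{\left(D \right)} = \frac{1}{6 + D}$
$z{\left(N \right)} = 0$ ($z{\left(N \right)} = \frac{N - N}{6 + 2 N N} = \frac{0}{6 + 2 N^{2}} = 0$)
$- z{\left(\frac{7 + 10}{-3 + T{\left(-4 \right)}} \right)} = \left(-1\right) 0 = 0$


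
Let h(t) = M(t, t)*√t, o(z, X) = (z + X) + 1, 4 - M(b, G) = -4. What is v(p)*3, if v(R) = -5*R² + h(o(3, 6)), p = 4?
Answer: -240 + 24*√10 ≈ -164.11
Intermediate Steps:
M(b, G) = 8 (M(b, G) = 4 - 1*(-4) = 4 + 4 = 8)
o(z, X) = 1 + X + z (o(z, X) = (X + z) + 1 = 1 + X + z)
h(t) = 8*√t
v(R) = -5*R² + 8*√10 (v(R) = -5*R² + 8*√(1 + 6 + 3) = -5*R² + 8*√10)
v(p)*3 = (-5*4² + 8*√10)*3 = (-5*16 + 8*√10)*3 = (-80 + 8*√10)*3 = -240 + 24*√10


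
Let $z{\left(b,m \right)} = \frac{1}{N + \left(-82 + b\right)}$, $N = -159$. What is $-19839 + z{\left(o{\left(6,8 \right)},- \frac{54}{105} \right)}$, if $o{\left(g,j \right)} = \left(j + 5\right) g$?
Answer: $- \frac{3233758}{163} \approx -19839.0$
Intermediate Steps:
$o{\left(g,j \right)} = g \left(5 + j\right)$ ($o{\left(g,j \right)} = \left(5 + j\right) g = g \left(5 + j\right)$)
$z{\left(b,m \right)} = \frac{1}{-241 + b}$ ($z{\left(b,m \right)} = \frac{1}{-159 + \left(-82 + b\right)} = \frac{1}{-241 + b}$)
$-19839 + z{\left(o{\left(6,8 \right)},- \frac{54}{105} \right)} = -19839 + \frac{1}{-241 + 6 \left(5 + 8\right)} = -19839 + \frac{1}{-241 + 6 \cdot 13} = -19839 + \frac{1}{-241 + 78} = -19839 + \frac{1}{-163} = -19839 - \frac{1}{163} = - \frac{3233758}{163}$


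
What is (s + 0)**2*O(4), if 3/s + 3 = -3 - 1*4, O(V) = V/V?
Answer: 9/100 ≈ 0.090000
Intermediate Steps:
O(V) = 1
s = -3/10 (s = 3/(-3 + (-3 - 1*4)) = 3/(-3 + (-3 - 4)) = 3/(-3 - 7) = 3/(-10) = 3*(-1/10) = -3/10 ≈ -0.30000)
(s + 0)**2*O(4) = (-3/10 + 0)**2*1 = (-3/10)**2*1 = (9/100)*1 = 9/100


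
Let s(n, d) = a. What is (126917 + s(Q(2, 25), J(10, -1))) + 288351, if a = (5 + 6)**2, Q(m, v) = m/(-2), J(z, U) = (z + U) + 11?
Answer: 415389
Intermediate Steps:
J(z, U) = 11 + U + z (J(z, U) = (U + z) + 11 = 11 + U + z)
Q(m, v) = -m/2 (Q(m, v) = m*(-1/2) = -m/2)
a = 121 (a = 11**2 = 121)
s(n, d) = 121
(126917 + s(Q(2, 25), J(10, -1))) + 288351 = (126917 + 121) + 288351 = 127038 + 288351 = 415389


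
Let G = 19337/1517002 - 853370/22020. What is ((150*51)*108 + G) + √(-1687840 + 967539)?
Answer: 689935198891300/835109601 + I*√720301 ≈ 8.2616e+5 + 848.71*I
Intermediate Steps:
G = -32353454900/835109601 (G = 19337*(1/1517002) - 853370*1/22020 = 19337/1517002 - 85337/2202 = -32353454900/835109601 ≈ -38.742)
((150*51)*108 + G) + √(-1687840 + 967539) = ((150*51)*108 - 32353454900/835109601) + √(-1687840 + 967539) = (7650*108 - 32353454900/835109601) + √(-720301) = (826200 - 32353454900/835109601) + I*√720301 = 689935198891300/835109601 + I*√720301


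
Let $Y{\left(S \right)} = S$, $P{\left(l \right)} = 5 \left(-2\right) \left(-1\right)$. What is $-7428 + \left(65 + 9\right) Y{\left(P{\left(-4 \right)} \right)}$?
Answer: $-6688$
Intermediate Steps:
$P{\left(l \right)} = 10$ ($P{\left(l \right)} = \left(-10\right) \left(-1\right) = 10$)
$-7428 + \left(65 + 9\right) Y{\left(P{\left(-4 \right)} \right)} = -7428 + \left(65 + 9\right) 10 = -7428 + 74 \cdot 10 = -7428 + 740 = -6688$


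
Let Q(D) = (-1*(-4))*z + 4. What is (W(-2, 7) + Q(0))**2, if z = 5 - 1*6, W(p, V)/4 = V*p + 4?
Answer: 1600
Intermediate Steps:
W(p, V) = 16 + 4*V*p (W(p, V) = 4*(V*p + 4) = 4*(4 + V*p) = 16 + 4*V*p)
z = -1 (z = 5 - 6 = -1)
Q(D) = 0 (Q(D) = -1*(-4)*(-1) + 4 = 4*(-1) + 4 = -4 + 4 = 0)
(W(-2, 7) + Q(0))**2 = ((16 + 4*7*(-2)) + 0)**2 = ((16 - 56) + 0)**2 = (-40 + 0)**2 = (-40)**2 = 1600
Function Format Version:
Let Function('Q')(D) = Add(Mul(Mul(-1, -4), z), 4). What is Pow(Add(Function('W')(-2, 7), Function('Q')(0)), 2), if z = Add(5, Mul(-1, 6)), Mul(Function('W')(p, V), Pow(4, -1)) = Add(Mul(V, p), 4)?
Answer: 1600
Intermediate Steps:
Function('W')(p, V) = Add(16, Mul(4, V, p)) (Function('W')(p, V) = Mul(4, Add(Mul(V, p), 4)) = Mul(4, Add(4, Mul(V, p))) = Add(16, Mul(4, V, p)))
z = -1 (z = Add(5, -6) = -1)
Function('Q')(D) = 0 (Function('Q')(D) = Add(Mul(Mul(-1, -4), -1), 4) = Add(Mul(4, -1), 4) = Add(-4, 4) = 0)
Pow(Add(Function('W')(-2, 7), Function('Q')(0)), 2) = Pow(Add(Add(16, Mul(4, 7, -2)), 0), 2) = Pow(Add(Add(16, -56), 0), 2) = Pow(Add(-40, 0), 2) = Pow(-40, 2) = 1600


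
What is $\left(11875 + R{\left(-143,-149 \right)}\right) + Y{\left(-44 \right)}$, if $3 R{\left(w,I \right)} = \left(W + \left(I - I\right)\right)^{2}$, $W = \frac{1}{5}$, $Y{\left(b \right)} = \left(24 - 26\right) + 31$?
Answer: $\frac{892801}{75} \approx 11904.0$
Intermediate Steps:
$Y{\left(b \right)} = 29$ ($Y{\left(b \right)} = -2 + 31 = 29$)
$W = \frac{1}{5} \approx 0.2$
$R{\left(w,I \right)} = \frac{1}{75}$ ($R{\left(w,I \right)} = \frac{\left(\frac{1}{5} + \left(I - I\right)\right)^{2}}{3} = \frac{\left(\frac{1}{5} + 0\right)^{2}}{3} = \frac{1}{3 \cdot 25} = \frac{1}{3} \cdot \frac{1}{25} = \frac{1}{75}$)
$\left(11875 + R{\left(-143,-149 \right)}\right) + Y{\left(-44 \right)} = \left(11875 + \frac{1}{75}\right) + 29 = \frac{890626}{75} + 29 = \frac{892801}{75}$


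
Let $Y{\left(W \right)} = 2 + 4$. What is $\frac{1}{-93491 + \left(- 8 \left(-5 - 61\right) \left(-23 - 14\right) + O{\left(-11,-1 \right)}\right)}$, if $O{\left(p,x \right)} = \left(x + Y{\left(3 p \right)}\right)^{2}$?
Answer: $- \frac{1}{113002} \approx -8.8494 \cdot 10^{-6}$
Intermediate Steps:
$Y{\left(W \right)} = 6$
$O{\left(p,x \right)} = \left(6 + x\right)^{2}$ ($O{\left(p,x \right)} = \left(x + 6\right)^{2} = \left(6 + x\right)^{2}$)
$\frac{1}{-93491 + \left(- 8 \left(-5 - 61\right) \left(-23 - 14\right) + O{\left(-11,-1 \right)}\right)} = \frac{1}{-93491 - \left(- \left(6 - 1\right)^{2} + 8 \left(-5 - 61\right) \left(-23 - 14\right)\right)} = \frac{1}{-93491 + \left(- 8 \left(\left(-66\right) \left(-37\right)\right) + 5^{2}\right)} = \frac{1}{-93491 + \left(\left(-8\right) 2442 + 25\right)} = \frac{1}{-93491 + \left(-19536 + 25\right)} = \frac{1}{-93491 - 19511} = \frac{1}{-113002} = - \frac{1}{113002}$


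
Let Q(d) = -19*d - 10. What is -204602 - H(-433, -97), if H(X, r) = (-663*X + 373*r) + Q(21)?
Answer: -455091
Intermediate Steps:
Q(d) = -10 - 19*d
H(X, r) = -409 - 663*X + 373*r (H(X, r) = (-663*X + 373*r) + (-10 - 19*21) = (-663*X + 373*r) + (-10 - 399) = (-663*X + 373*r) - 409 = -409 - 663*X + 373*r)
-204602 - H(-433, -97) = -204602 - (-409 - 663*(-433) + 373*(-97)) = -204602 - (-409 + 287079 - 36181) = -204602 - 1*250489 = -204602 - 250489 = -455091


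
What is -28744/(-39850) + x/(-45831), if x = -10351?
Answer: 864926807/913182675 ≈ 0.94716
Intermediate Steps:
-28744/(-39850) + x/(-45831) = -28744/(-39850) - 10351/(-45831) = -28744*(-1/39850) - 10351*(-1/45831) = 14372/19925 + 10351/45831 = 864926807/913182675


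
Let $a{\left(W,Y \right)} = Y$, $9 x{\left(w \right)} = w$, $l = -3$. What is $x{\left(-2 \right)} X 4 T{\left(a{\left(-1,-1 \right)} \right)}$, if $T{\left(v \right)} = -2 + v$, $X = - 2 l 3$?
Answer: $48$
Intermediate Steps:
$x{\left(w \right)} = \frac{w}{9}$
$X = 18$ ($X = \left(-2\right) \left(-3\right) 3 = 6 \cdot 3 = 18$)
$x{\left(-2 \right)} X 4 T{\left(a{\left(-1,-1 \right)} \right)} = \frac{1}{9} \left(-2\right) 18 \cdot 4 \left(-2 - 1\right) = - \frac{2 \cdot 72 \left(-3\right)}{9} = \left(- \frac{2}{9}\right) \left(-216\right) = 48$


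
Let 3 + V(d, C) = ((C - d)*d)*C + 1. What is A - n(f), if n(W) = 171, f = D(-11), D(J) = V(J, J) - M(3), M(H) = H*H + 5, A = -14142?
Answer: -14313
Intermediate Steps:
V(d, C) = -2 + C*d*(C - d) (V(d, C) = -3 + (((C - d)*d)*C + 1) = -3 + ((d*(C - d))*C + 1) = -3 + (C*d*(C - d) + 1) = -3 + (1 + C*d*(C - d)) = -2 + C*d*(C - d))
M(H) = 5 + H² (M(H) = H² + 5 = 5 + H²)
D(J) = -16 (D(J) = (-2 + J*J² - J*J²) - (5 + 3²) = (-2 + J³ - J³) - (5 + 9) = -2 - 1*14 = -2 - 14 = -16)
f = -16
A - n(f) = -14142 - 1*171 = -14142 - 171 = -14313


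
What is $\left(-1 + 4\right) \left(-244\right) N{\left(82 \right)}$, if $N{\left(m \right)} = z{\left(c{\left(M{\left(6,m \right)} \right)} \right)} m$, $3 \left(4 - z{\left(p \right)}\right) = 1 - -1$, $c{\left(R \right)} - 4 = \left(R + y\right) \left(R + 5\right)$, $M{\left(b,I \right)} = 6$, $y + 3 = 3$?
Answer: $-200080$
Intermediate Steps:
$y = 0$ ($y = -3 + 3 = 0$)
$c{\left(R \right)} = 4 + R \left(5 + R\right)$ ($c{\left(R \right)} = 4 + \left(R + 0\right) \left(R + 5\right) = 4 + R \left(5 + R\right)$)
$z{\left(p \right)} = \frac{10}{3}$ ($z{\left(p \right)} = 4 - \frac{1 - -1}{3} = 4 - \frac{1 + 1}{3} = 4 - \frac{2}{3} = \frac{10}{3}$)
$N{\left(m \right)} = \frac{10 m}{3}$
$\left(-1 + 4\right) \left(-244\right) N{\left(82 \right)} = \left(-1 + 4\right) \left(-244\right) \frac{10}{3} \cdot 82 = 3 \left(-244\right) \frac{820}{3} = \left(-732\right) \frac{820}{3} = -200080$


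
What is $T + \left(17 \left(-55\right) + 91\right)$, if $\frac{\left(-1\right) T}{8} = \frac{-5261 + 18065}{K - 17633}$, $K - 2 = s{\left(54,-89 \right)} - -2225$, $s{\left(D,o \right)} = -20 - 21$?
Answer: $- \frac{4311612}{5149} \approx -837.37$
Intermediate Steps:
$s{\left(D,o \right)} = -41$
$K = 2186$ ($K = 2 - -2184 = 2 + \left(-41 + 2225\right) = 2 + 2184 = 2186$)
$T = \frac{34144}{5149}$ ($T = - 8 \frac{-5261 + 18065}{2186 - 17633} = - 8 \frac{12804}{-15447} = - 8 \cdot 12804 \left(- \frac{1}{15447}\right) = \left(-8\right) \left(- \frac{4268}{5149}\right) = \frac{34144}{5149} \approx 6.6312$)
$T + \left(17 \left(-55\right) + 91\right) = \frac{34144}{5149} + \left(17 \left(-55\right) + 91\right) = \frac{34144}{5149} + \left(-935 + 91\right) = \frac{34144}{5149} - 844 = - \frac{4311612}{5149}$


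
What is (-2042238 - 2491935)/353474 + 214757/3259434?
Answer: -3675731655566/288031293429 ≈ -12.762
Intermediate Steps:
(-2042238 - 2491935)/353474 + 214757/3259434 = -4534173*1/353474 + 214757*(1/3259434) = -4534173/353474 + 214757/3259434 = -3675731655566/288031293429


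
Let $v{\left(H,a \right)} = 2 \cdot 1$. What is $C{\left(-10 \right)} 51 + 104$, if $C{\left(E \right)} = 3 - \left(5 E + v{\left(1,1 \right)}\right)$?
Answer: $2705$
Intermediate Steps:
$v{\left(H,a \right)} = 2$
$C{\left(E \right)} = 1 - 5 E$ ($C{\left(E \right)} = 3 - \left(5 E + 2\right) = 3 - \left(2 + 5 E\right) = 1 - 5 E$)
$C{\left(-10 \right)} 51 + 104 = \left(1 - -50\right) 51 + 104 = \left(1 + 50\right) 51 + 104 = 51 \cdot 51 + 104 = 2601 + 104 = 2705$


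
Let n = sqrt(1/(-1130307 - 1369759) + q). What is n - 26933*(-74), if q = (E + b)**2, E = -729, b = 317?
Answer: 1993042 + sqrt(1060956016256904798)/2500066 ≈ 1.9935e+6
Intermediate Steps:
q = 169744 (q = (-729 + 317)**2 = (-412)**2 = 169744)
n = sqrt(1060956016256904798)/2500066 (n = sqrt(1/(-1130307 - 1369759) + 169744) = sqrt(1/(-2500066) + 169744) = sqrt(-1/2500066 + 169744) = sqrt(424371203103/2500066) = sqrt(1060956016256904798)/2500066 ≈ 412.00)
n - 26933*(-74) = sqrt(1060956016256904798)/2500066 - 26933*(-74) = sqrt(1060956016256904798)/2500066 - 1*(-1993042) = sqrt(1060956016256904798)/2500066 + 1993042 = 1993042 + sqrt(1060956016256904798)/2500066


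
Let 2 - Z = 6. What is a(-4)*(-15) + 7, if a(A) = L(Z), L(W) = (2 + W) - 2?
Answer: 67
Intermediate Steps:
Z = -4 (Z = 2 - 1*6 = 2 - 6 = -4)
L(W) = W
a(A) = -4
a(-4)*(-15) + 7 = -4*(-15) + 7 = 60 + 7 = 67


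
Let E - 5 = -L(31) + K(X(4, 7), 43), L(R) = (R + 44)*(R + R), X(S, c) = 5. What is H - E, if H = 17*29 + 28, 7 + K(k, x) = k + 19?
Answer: 5149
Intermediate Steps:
K(k, x) = 12 + k (K(k, x) = -7 + (k + 19) = -7 + (19 + k) = 12 + k)
L(R) = 2*R*(44 + R) (L(R) = (44 + R)*(2*R) = 2*R*(44 + R))
H = 521 (H = 493 + 28 = 521)
E = -4628 (E = 5 + (-2*31*(44 + 31) + (12 + 5)) = 5 + (-2*31*75 + 17) = 5 + (-1*4650 + 17) = 5 + (-4650 + 17) = 5 - 4633 = -4628)
H - E = 521 - 1*(-4628) = 521 + 4628 = 5149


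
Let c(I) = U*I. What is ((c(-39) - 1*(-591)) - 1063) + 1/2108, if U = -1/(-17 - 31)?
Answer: -3986751/8432 ≈ -472.81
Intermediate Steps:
U = 1/48 (U = -1/(-48) = -1*(-1/48) = 1/48 ≈ 0.020833)
c(I) = I/48
((c(-39) - 1*(-591)) - 1063) + 1/2108 = (((1/48)*(-39) - 1*(-591)) - 1063) + 1/2108 = ((-13/16 + 591) - 1063) + 1/2108 = (9443/16 - 1063) + 1/2108 = -7565/16 + 1/2108 = -3986751/8432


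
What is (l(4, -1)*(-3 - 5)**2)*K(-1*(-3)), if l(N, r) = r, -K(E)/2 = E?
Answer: 384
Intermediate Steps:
K(E) = -2*E
(l(4, -1)*(-3 - 5)**2)*K(-1*(-3)) = (-(-3 - 5)**2)*(-(-2)*(-3)) = (-1*(-8)**2)*(-2*3) = -1*64*(-6) = -64*(-6) = 384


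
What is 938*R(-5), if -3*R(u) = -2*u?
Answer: -9380/3 ≈ -3126.7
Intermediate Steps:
R(u) = 2*u/3 (R(u) = -(-2)*u/3 = 2*u/3)
938*R(-5) = 938*((⅔)*(-5)) = 938*(-10/3) = -9380/3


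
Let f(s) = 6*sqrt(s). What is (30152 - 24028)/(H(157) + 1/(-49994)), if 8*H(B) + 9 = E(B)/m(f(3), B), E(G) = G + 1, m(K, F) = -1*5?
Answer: -6123265120/5074411 ≈ -1206.7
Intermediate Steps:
m(K, F) = -5
E(G) = 1 + G
H(B) = -23/20 - B/40 (H(B) = -9/8 + ((1 + B)/(-5))/8 = -9/8 + ((1 + B)*(-1/5))/8 = -9/8 + (-1/5 - B/5)/8 = -9/8 + (-1/40 - B/40) = -23/20 - B/40)
(30152 - 24028)/(H(157) + 1/(-49994)) = (30152 - 24028)/((-23/20 - 1/40*157) + 1/(-49994)) = 6124/((-23/20 - 157/40) - 1/49994) = 6124/(-203/40 - 1/49994) = 6124/(-5074411/999880) = 6124*(-999880/5074411) = -6123265120/5074411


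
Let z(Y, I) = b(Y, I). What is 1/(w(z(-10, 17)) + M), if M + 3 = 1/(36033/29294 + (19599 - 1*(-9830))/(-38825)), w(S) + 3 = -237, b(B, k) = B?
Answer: -536888099/129326468507 ≈ -0.0041514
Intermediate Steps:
z(Y, I) = Y
w(S) = -240 (w(S) = -3 - 237 = -240)
M = -473324747/536888099 (M = -3 + 1/(36033/29294 + (19599 - 1*(-9830))/(-38825)) = -3 + 1/(36033*(1/29294) + (19599 + 9830)*(-1/38825)) = -3 + 1/(36033/29294 + 29429*(-1/38825)) = -3 + 1/(36033/29294 - 29429/38825) = -3 + 1/(536888099/1137339550) = -3 + 1137339550/536888099 = -473324747/536888099 ≈ -0.88161)
1/(w(z(-10, 17)) + M) = 1/(-240 - 473324747/536888099) = 1/(-129326468507/536888099) = -536888099/129326468507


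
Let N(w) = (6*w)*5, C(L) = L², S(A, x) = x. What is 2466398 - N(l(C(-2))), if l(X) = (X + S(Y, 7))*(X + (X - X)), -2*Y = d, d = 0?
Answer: 2465078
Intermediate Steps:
Y = 0 (Y = -½*0 = 0)
l(X) = X*(7 + X) (l(X) = (X + 7)*(X + (X - X)) = (7 + X)*(X + 0) = (7 + X)*X = X*(7 + X))
N(w) = 30*w
2466398 - N(l(C(-2))) = 2466398 - 30*(-2)²*(7 + (-2)²) = 2466398 - 30*4*(7 + 4) = 2466398 - 30*4*11 = 2466398 - 30*44 = 2466398 - 1*1320 = 2466398 - 1320 = 2465078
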